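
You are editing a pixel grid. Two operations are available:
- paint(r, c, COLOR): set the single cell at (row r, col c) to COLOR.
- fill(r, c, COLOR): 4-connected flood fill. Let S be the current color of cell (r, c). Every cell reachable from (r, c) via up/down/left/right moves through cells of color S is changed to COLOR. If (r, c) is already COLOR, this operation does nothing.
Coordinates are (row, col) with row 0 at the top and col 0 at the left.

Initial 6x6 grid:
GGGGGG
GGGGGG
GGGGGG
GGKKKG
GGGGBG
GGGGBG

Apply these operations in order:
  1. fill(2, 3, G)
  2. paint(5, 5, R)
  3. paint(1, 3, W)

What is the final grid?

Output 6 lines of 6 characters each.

After op 1 fill(2,3,G) [0 cells changed]:
GGGGGG
GGGGGG
GGGGGG
GGKKKG
GGGGBG
GGGGBG
After op 2 paint(5,5,R):
GGGGGG
GGGGGG
GGGGGG
GGKKKG
GGGGBG
GGGGBR
After op 3 paint(1,3,W):
GGGGGG
GGGWGG
GGGGGG
GGKKKG
GGGGBG
GGGGBR

Answer: GGGGGG
GGGWGG
GGGGGG
GGKKKG
GGGGBG
GGGGBR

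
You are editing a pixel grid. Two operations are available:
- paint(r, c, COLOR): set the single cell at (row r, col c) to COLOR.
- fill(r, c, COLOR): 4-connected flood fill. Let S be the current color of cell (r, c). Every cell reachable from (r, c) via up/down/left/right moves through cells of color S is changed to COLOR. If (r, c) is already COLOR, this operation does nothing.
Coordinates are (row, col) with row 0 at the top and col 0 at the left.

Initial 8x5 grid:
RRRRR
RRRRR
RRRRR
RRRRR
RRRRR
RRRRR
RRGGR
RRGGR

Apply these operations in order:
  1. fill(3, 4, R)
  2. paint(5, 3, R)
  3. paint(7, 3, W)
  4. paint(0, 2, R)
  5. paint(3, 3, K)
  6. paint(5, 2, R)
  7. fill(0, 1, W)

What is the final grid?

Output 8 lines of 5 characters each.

After op 1 fill(3,4,R) [0 cells changed]:
RRRRR
RRRRR
RRRRR
RRRRR
RRRRR
RRRRR
RRGGR
RRGGR
After op 2 paint(5,3,R):
RRRRR
RRRRR
RRRRR
RRRRR
RRRRR
RRRRR
RRGGR
RRGGR
After op 3 paint(7,3,W):
RRRRR
RRRRR
RRRRR
RRRRR
RRRRR
RRRRR
RRGGR
RRGWR
After op 4 paint(0,2,R):
RRRRR
RRRRR
RRRRR
RRRRR
RRRRR
RRRRR
RRGGR
RRGWR
After op 5 paint(3,3,K):
RRRRR
RRRRR
RRRRR
RRRKR
RRRRR
RRRRR
RRGGR
RRGWR
After op 6 paint(5,2,R):
RRRRR
RRRRR
RRRRR
RRRKR
RRRRR
RRRRR
RRGGR
RRGWR
After op 7 fill(0,1,W) [35 cells changed]:
WWWWW
WWWWW
WWWWW
WWWKW
WWWWW
WWWWW
WWGGW
WWGWW

Answer: WWWWW
WWWWW
WWWWW
WWWKW
WWWWW
WWWWW
WWGGW
WWGWW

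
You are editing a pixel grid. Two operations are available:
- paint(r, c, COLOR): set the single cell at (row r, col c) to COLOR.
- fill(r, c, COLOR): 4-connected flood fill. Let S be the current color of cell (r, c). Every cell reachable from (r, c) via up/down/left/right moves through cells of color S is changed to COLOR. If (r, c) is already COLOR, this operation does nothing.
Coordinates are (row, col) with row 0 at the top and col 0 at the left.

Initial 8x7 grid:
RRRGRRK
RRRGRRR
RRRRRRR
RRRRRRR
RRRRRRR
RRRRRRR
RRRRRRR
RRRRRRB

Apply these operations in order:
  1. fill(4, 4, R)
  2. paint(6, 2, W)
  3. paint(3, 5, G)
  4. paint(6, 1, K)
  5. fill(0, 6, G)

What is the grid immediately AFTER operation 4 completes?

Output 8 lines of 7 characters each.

Answer: RRRGRRK
RRRGRRR
RRRRRRR
RRRRRGR
RRRRRRR
RRRRRRR
RKWRRRR
RRRRRRB

Derivation:
After op 1 fill(4,4,R) [0 cells changed]:
RRRGRRK
RRRGRRR
RRRRRRR
RRRRRRR
RRRRRRR
RRRRRRR
RRRRRRR
RRRRRRB
After op 2 paint(6,2,W):
RRRGRRK
RRRGRRR
RRRRRRR
RRRRRRR
RRRRRRR
RRRRRRR
RRWRRRR
RRRRRRB
After op 3 paint(3,5,G):
RRRGRRK
RRRGRRR
RRRRRRR
RRRRRGR
RRRRRRR
RRRRRRR
RRWRRRR
RRRRRRB
After op 4 paint(6,1,K):
RRRGRRK
RRRGRRR
RRRRRRR
RRRRRGR
RRRRRRR
RRRRRRR
RKWRRRR
RRRRRRB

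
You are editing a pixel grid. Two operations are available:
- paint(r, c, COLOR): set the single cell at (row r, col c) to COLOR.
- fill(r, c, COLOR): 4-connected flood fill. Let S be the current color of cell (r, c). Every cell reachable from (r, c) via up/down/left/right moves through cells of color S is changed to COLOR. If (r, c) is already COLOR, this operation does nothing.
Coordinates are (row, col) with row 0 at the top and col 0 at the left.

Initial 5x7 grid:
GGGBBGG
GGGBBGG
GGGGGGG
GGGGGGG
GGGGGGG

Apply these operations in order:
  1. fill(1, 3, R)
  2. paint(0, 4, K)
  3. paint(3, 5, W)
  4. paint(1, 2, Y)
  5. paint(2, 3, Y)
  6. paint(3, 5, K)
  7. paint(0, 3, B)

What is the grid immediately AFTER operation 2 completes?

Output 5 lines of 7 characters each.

After op 1 fill(1,3,R) [4 cells changed]:
GGGRRGG
GGGRRGG
GGGGGGG
GGGGGGG
GGGGGGG
After op 2 paint(0,4,K):
GGGRKGG
GGGRRGG
GGGGGGG
GGGGGGG
GGGGGGG

Answer: GGGRKGG
GGGRRGG
GGGGGGG
GGGGGGG
GGGGGGG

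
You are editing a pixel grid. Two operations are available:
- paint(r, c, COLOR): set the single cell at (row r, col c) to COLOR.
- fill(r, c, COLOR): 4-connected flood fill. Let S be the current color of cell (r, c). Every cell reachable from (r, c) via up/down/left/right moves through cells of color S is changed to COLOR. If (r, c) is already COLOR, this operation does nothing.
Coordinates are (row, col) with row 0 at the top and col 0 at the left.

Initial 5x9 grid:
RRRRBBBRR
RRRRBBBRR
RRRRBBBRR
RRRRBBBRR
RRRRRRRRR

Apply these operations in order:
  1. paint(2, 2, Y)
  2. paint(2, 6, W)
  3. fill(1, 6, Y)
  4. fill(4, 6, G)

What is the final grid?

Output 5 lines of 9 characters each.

Answer: GGGGYYYGG
GGGGYYYGG
GGYGYYWGG
GGGGYYYGG
GGGGGGGGG

Derivation:
After op 1 paint(2,2,Y):
RRRRBBBRR
RRRRBBBRR
RRYRBBBRR
RRRRBBBRR
RRRRRRRRR
After op 2 paint(2,6,W):
RRRRBBBRR
RRRRBBBRR
RRYRBBWRR
RRRRBBBRR
RRRRRRRRR
After op 3 fill(1,6,Y) [11 cells changed]:
RRRRYYYRR
RRRRYYYRR
RRYRYYWRR
RRRRYYYRR
RRRRRRRRR
After op 4 fill(4,6,G) [32 cells changed]:
GGGGYYYGG
GGGGYYYGG
GGYGYYWGG
GGGGYYYGG
GGGGGGGGG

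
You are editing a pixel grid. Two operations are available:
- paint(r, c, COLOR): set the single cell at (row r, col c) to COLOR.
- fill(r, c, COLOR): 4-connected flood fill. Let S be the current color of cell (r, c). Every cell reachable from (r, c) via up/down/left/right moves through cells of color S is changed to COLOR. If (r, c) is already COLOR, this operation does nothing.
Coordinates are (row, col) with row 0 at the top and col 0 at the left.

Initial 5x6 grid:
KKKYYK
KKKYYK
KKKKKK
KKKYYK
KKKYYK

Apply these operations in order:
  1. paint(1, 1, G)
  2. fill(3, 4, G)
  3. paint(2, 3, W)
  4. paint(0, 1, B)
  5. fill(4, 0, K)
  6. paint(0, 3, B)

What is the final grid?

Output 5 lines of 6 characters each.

Answer: KBKBYK
KGKYYK
KKKWKK
KKKGGK
KKKGGK

Derivation:
After op 1 paint(1,1,G):
KKKYYK
KGKYYK
KKKKKK
KKKYYK
KKKYYK
After op 2 fill(3,4,G) [4 cells changed]:
KKKYYK
KGKYYK
KKKKKK
KKKGGK
KKKGGK
After op 3 paint(2,3,W):
KKKYYK
KGKYYK
KKKWKK
KKKGGK
KKKGGK
After op 4 paint(0,1,B):
KBKYYK
KGKYYK
KKKWKK
KKKGGK
KKKGGK
After op 5 fill(4,0,K) [0 cells changed]:
KBKYYK
KGKYYK
KKKWKK
KKKGGK
KKKGGK
After op 6 paint(0,3,B):
KBKBYK
KGKYYK
KKKWKK
KKKGGK
KKKGGK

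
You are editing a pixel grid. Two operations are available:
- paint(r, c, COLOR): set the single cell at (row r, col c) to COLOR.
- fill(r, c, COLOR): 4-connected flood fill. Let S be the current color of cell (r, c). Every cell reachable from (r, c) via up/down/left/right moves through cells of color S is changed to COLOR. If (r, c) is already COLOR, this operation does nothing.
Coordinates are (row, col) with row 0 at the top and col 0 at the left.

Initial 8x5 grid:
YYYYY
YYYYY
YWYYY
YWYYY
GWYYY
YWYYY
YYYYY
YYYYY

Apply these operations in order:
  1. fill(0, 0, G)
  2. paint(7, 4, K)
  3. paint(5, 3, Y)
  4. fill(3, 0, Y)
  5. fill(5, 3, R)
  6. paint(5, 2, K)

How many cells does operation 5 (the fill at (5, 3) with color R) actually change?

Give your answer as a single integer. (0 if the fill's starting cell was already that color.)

Answer: 35

Derivation:
After op 1 fill(0,0,G) [35 cells changed]:
GGGGG
GGGGG
GWGGG
GWGGG
GWGGG
GWGGG
GGGGG
GGGGG
After op 2 paint(7,4,K):
GGGGG
GGGGG
GWGGG
GWGGG
GWGGG
GWGGG
GGGGG
GGGGK
After op 3 paint(5,3,Y):
GGGGG
GGGGG
GWGGG
GWGGG
GWGGG
GWGYG
GGGGG
GGGGK
After op 4 fill(3,0,Y) [34 cells changed]:
YYYYY
YYYYY
YWYYY
YWYYY
YWYYY
YWYYY
YYYYY
YYYYK
After op 5 fill(5,3,R) [35 cells changed]:
RRRRR
RRRRR
RWRRR
RWRRR
RWRRR
RWRRR
RRRRR
RRRRK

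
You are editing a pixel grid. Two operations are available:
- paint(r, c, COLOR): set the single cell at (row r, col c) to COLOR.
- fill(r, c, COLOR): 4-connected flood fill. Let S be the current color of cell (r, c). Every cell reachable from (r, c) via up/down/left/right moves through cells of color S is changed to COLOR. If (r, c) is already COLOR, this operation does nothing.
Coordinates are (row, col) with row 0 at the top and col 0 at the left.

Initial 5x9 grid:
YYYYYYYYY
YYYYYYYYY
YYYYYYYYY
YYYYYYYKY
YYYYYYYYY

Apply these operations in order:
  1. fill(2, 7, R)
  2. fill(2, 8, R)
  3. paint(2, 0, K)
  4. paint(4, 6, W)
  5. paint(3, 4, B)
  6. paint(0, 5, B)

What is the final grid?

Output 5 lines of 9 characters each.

After op 1 fill(2,7,R) [44 cells changed]:
RRRRRRRRR
RRRRRRRRR
RRRRRRRRR
RRRRRRRKR
RRRRRRRRR
After op 2 fill(2,8,R) [0 cells changed]:
RRRRRRRRR
RRRRRRRRR
RRRRRRRRR
RRRRRRRKR
RRRRRRRRR
After op 3 paint(2,0,K):
RRRRRRRRR
RRRRRRRRR
KRRRRRRRR
RRRRRRRKR
RRRRRRRRR
After op 4 paint(4,6,W):
RRRRRRRRR
RRRRRRRRR
KRRRRRRRR
RRRRRRRKR
RRRRRRWRR
After op 5 paint(3,4,B):
RRRRRRRRR
RRRRRRRRR
KRRRRRRRR
RRRRBRRKR
RRRRRRWRR
After op 6 paint(0,5,B):
RRRRRBRRR
RRRRRRRRR
KRRRRRRRR
RRRRBRRKR
RRRRRRWRR

Answer: RRRRRBRRR
RRRRRRRRR
KRRRRRRRR
RRRRBRRKR
RRRRRRWRR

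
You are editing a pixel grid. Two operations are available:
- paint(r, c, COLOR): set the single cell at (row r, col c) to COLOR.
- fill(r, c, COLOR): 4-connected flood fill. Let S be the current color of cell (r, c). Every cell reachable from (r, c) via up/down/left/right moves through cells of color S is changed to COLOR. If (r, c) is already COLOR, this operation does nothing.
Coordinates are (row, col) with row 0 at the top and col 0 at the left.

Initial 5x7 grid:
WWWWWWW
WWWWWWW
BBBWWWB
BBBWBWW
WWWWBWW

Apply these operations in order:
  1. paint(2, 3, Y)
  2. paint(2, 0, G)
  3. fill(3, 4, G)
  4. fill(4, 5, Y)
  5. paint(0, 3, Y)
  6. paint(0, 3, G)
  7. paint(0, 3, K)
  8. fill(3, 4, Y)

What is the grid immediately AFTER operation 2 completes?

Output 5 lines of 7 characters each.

Answer: WWWWWWW
WWWWWWW
GBBYWWB
BBBWBWW
WWWWBWW

Derivation:
After op 1 paint(2,3,Y):
WWWWWWW
WWWWWWW
BBBYWWB
BBBWBWW
WWWWBWW
After op 2 paint(2,0,G):
WWWWWWW
WWWWWWW
GBBYWWB
BBBWBWW
WWWWBWW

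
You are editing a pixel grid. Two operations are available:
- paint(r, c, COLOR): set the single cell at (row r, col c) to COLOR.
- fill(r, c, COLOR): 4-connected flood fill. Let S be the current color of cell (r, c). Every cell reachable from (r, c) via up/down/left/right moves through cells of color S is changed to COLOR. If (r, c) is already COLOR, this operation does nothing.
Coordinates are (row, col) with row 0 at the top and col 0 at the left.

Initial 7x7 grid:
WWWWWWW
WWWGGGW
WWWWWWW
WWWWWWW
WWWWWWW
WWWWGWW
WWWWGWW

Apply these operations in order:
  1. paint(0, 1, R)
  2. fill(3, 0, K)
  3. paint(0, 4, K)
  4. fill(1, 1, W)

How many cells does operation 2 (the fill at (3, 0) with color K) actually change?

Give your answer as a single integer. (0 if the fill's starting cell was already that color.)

After op 1 paint(0,1,R):
WRWWWWW
WWWGGGW
WWWWWWW
WWWWWWW
WWWWWWW
WWWWGWW
WWWWGWW
After op 2 fill(3,0,K) [43 cells changed]:
KRKKKKK
KKKGGGK
KKKKKKK
KKKKKKK
KKKKKKK
KKKKGKK
KKKKGKK

Answer: 43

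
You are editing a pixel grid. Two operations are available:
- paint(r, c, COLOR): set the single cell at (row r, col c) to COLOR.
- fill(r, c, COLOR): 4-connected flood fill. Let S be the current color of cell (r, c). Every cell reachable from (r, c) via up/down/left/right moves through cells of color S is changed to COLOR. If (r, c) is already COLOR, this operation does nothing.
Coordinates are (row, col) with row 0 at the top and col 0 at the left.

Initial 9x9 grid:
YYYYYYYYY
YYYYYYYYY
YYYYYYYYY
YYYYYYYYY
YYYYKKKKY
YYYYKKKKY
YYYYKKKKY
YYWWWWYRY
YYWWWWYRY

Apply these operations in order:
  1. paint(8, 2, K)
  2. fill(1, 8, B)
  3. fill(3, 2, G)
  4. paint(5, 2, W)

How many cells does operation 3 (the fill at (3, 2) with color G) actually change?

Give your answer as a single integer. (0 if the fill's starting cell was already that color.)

After op 1 paint(8,2,K):
YYYYYYYYY
YYYYYYYYY
YYYYYYYYY
YYYYYYYYY
YYYYKKKKY
YYYYKKKKY
YYYYKKKKY
YYWWWWYRY
YYKWWWYRY
After op 2 fill(1,8,B) [57 cells changed]:
BBBBBBBBB
BBBBBBBBB
BBBBBBBBB
BBBBBBBBB
BBBBKKKKB
BBBBKKKKB
BBBBKKKKB
BBWWWWYRB
BBKWWWYRB
After op 3 fill(3,2,G) [57 cells changed]:
GGGGGGGGG
GGGGGGGGG
GGGGGGGGG
GGGGGGGGG
GGGGKKKKG
GGGGKKKKG
GGGGKKKKG
GGWWWWYRG
GGKWWWYRG

Answer: 57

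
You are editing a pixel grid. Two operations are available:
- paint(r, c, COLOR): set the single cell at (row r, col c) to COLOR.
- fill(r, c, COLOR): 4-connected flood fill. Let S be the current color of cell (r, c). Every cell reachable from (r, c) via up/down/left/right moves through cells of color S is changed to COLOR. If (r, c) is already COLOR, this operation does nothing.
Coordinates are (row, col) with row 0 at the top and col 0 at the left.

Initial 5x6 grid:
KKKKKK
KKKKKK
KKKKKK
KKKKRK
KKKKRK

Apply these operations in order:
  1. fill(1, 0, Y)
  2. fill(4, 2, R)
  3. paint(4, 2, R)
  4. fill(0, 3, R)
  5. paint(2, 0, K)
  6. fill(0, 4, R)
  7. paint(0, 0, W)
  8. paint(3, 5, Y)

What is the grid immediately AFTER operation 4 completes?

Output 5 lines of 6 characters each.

After op 1 fill(1,0,Y) [28 cells changed]:
YYYYYY
YYYYYY
YYYYYY
YYYYRY
YYYYRY
After op 2 fill(4,2,R) [28 cells changed]:
RRRRRR
RRRRRR
RRRRRR
RRRRRR
RRRRRR
After op 3 paint(4,2,R):
RRRRRR
RRRRRR
RRRRRR
RRRRRR
RRRRRR
After op 4 fill(0,3,R) [0 cells changed]:
RRRRRR
RRRRRR
RRRRRR
RRRRRR
RRRRRR

Answer: RRRRRR
RRRRRR
RRRRRR
RRRRRR
RRRRRR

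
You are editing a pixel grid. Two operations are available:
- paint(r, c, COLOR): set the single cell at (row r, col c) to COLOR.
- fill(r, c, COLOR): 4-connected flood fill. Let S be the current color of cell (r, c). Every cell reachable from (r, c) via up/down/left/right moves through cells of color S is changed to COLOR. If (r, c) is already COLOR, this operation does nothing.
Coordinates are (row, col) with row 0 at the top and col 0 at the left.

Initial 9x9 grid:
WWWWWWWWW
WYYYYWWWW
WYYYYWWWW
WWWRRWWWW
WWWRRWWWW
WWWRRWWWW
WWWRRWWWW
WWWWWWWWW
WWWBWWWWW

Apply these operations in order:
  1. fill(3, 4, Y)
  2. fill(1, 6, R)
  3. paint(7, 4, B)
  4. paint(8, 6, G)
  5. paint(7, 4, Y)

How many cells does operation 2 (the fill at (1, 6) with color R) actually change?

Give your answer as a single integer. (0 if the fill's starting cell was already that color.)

Answer: 64

Derivation:
After op 1 fill(3,4,Y) [8 cells changed]:
WWWWWWWWW
WYYYYWWWW
WYYYYWWWW
WWWYYWWWW
WWWYYWWWW
WWWYYWWWW
WWWYYWWWW
WWWWWWWWW
WWWBWWWWW
After op 2 fill(1,6,R) [64 cells changed]:
RRRRRRRRR
RYYYYRRRR
RYYYYRRRR
RRRYYRRRR
RRRYYRRRR
RRRYYRRRR
RRRYYRRRR
RRRRRRRRR
RRRBRRRRR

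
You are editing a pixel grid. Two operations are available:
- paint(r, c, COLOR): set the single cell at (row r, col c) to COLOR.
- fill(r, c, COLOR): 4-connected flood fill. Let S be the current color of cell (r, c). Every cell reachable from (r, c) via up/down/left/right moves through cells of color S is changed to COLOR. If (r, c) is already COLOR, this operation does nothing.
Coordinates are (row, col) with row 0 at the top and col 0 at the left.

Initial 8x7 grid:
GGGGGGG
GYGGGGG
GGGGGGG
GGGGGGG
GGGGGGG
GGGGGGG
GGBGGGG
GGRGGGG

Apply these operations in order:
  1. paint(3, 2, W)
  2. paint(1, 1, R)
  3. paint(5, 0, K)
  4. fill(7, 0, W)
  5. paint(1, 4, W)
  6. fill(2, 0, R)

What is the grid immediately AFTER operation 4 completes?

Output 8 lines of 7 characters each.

After op 1 paint(3,2,W):
GGGGGGG
GYGGGGG
GGGGGGG
GGWGGGG
GGGGGGG
GGGGGGG
GGBGGGG
GGRGGGG
After op 2 paint(1,1,R):
GGGGGGG
GRGGGGG
GGGGGGG
GGWGGGG
GGGGGGG
GGGGGGG
GGBGGGG
GGRGGGG
After op 3 paint(5,0,K):
GGGGGGG
GRGGGGG
GGGGGGG
GGWGGGG
GGGGGGG
KGGGGGG
GGBGGGG
GGRGGGG
After op 4 fill(7,0,W) [51 cells changed]:
WWWWWWW
WRWWWWW
WWWWWWW
WWWWWWW
WWWWWWW
KWWWWWW
WWBWWWW
WWRWWWW

Answer: WWWWWWW
WRWWWWW
WWWWWWW
WWWWWWW
WWWWWWW
KWWWWWW
WWBWWWW
WWRWWWW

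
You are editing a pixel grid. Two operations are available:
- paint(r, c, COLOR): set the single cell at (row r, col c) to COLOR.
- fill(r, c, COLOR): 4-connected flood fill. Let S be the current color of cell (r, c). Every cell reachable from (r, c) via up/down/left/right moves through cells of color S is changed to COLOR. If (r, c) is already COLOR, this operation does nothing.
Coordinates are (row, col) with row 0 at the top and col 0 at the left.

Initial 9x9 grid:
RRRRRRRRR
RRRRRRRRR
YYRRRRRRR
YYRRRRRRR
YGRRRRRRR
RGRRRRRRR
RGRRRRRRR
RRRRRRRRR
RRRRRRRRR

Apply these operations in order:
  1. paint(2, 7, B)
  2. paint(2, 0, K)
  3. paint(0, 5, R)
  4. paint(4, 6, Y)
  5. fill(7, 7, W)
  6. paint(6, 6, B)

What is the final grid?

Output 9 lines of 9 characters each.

Answer: WWWWWWWWW
WWWWWWWWW
KYWWWWWBW
YYWWWWWWW
YGWWWWYWW
WGWWWWWWW
WGWWWWBWW
WWWWWWWWW
WWWWWWWWW

Derivation:
After op 1 paint(2,7,B):
RRRRRRRRR
RRRRRRRRR
YYRRRRRBR
YYRRRRRRR
YGRRRRRRR
RGRRRRRRR
RGRRRRRRR
RRRRRRRRR
RRRRRRRRR
After op 2 paint(2,0,K):
RRRRRRRRR
RRRRRRRRR
KYRRRRRBR
YYRRRRRRR
YGRRRRRRR
RGRRRRRRR
RGRRRRRRR
RRRRRRRRR
RRRRRRRRR
After op 3 paint(0,5,R):
RRRRRRRRR
RRRRRRRRR
KYRRRRRBR
YYRRRRRRR
YGRRRRRRR
RGRRRRRRR
RGRRRRRRR
RRRRRRRRR
RRRRRRRRR
After op 4 paint(4,6,Y):
RRRRRRRRR
RRRRRRRRR
KYRRRRRBR
YYRRRRRRR
YGRRRRYRR
RGRRRRRRR
RGRRRRRRR
RRRRRRRRR
RRRRRRRRR
After op 5 fill(7,7,W) [71 cells changed]:
WWWWWWWWW
WWWWWWWWW
KYWWWWWBW
YYWWWWWWW
YGWWWWYWW
WGWWWWWWW
WGWWWWWWW
WWWWWWWWW
WWWWWWWWW
After op 6 paint(6,6,B):
WWWWWWWWW
WWWWWWWWW
KYWWWWWBW
YYWWWWWWW
YGWWWWYWW
WGWWWWWWW
WGWWWWBWW
WWWWWWWWW
WWWWWWWWW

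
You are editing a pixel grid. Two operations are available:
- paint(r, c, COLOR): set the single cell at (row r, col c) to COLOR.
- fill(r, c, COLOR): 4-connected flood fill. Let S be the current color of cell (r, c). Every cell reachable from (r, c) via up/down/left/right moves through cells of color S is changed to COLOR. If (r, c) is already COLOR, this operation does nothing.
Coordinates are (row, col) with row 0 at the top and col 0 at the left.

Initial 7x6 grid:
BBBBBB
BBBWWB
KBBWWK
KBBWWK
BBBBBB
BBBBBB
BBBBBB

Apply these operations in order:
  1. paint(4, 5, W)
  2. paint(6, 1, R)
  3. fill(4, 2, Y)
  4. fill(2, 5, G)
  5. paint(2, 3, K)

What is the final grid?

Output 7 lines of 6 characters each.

After op 1 paint(4,5,W):
BBBBBB
BBBWWB
KBBWWK
KBBWWK
BBBBBW
BBBBBB
BBBBBB
After op 2 paint(6,1,R):
BBBBBB
BBBWWB
KBBWWK
KBBWWK
BBBBBW
BBBBBB
BRBBBB
After op 3 fill(4,2,Y) [30 cells changed]:
YYYYYY
YYYWWY
KYYWWK
KYYWWK
YYYYYW
YYYYYY
YRYYYY
After op 4 fill(2,5,G) [2 cells changed]:
YYYYYY
YYYWWY
KYYWWG
KYYWWG
YYYYYW
YYYYYY
YRYYYY
After op 5 paint(2,3,K):
YYYYYY
YYYWWY
KYYKWG
KYYWWG
YYYYYW
YYYYYY
YRYYYY

Answer: YYYYYY
YYYWWY
KYYKWG
KYYWWG
YYYYYW
YYYYYY
YRYYYY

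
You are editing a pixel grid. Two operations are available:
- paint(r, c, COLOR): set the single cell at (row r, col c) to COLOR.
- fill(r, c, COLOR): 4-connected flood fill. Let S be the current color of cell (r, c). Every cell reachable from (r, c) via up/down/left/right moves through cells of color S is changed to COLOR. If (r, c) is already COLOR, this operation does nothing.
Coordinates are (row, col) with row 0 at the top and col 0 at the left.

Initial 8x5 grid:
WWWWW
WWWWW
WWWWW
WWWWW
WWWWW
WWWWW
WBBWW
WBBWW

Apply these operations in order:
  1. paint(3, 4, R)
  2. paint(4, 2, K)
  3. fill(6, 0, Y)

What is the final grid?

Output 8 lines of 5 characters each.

After op 1 paint(3,4,R):
WWWWW
WWWWW
WWWWW
WWWWR
WWWWW
WWWWW
WBBWW
WBBWW
After op 2 paint(4,2,K):
WWWWW
WWWWW
WWWWW
WWWWR
WWKWW
WWWWW
WBBWW
WBBWW
After op 3 fill(6,0,Y) [34 cells changed]:
YYYYY
YYYYY
YYYYY
YYYYR
YYKYY
YYYYY
YBBYY
YBBYY

Answer: YYYYY
YYYYY
YYYYY
YYYYR
YYKYY
YYYYY
YBBYY
YBBYY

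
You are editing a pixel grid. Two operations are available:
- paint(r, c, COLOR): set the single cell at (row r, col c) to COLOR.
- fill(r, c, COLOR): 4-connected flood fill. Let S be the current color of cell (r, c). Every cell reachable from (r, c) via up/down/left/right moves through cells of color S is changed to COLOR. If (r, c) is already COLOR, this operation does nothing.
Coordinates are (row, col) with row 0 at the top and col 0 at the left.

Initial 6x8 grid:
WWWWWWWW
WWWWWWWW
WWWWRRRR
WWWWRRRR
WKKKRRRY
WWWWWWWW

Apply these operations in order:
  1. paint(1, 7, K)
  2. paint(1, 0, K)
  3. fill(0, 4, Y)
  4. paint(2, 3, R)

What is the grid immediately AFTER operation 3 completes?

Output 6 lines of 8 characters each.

After op 1 paint(1,7,K):
WWWWWWWW
WWWWWWWK
WWWWRRRR
WWWWRRRR
WKKKRRRY
WWWWWWWW
After op 2 paint(1,0,K):
WWWWWWWW
KWWWWWWK
WWWWRRRR
WWWWRRRR
WKKKRRRY
WWWWWWWW
After op 3 fill(0,4,Y) [31 cells changed]:
YYYYYYYY
KYYYYYYK
YYYYRRRR
YYYYRRRR
YKKKRRRY
YYYYYYYY

Answer: YYYYYYYY
KYYYYYYK
YYYYRRRR
YYYYRRRR
YKKKRRRY
YYYYYYYY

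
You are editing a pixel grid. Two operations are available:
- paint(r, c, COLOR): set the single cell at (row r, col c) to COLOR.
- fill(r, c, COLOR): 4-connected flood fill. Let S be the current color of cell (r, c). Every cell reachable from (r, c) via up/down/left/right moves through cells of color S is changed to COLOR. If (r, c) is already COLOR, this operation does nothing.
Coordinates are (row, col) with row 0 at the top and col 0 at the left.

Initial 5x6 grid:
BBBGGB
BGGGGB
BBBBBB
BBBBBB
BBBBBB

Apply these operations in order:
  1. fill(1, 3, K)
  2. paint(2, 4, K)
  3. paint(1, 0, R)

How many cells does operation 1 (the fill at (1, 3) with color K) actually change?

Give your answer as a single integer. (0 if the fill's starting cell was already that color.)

After op 1 fill(1,3,K) [6 cells changed]:
BBBKKB
BKKKKB
BBBBBB
BBBBBB
BBBBBB

Answer: 6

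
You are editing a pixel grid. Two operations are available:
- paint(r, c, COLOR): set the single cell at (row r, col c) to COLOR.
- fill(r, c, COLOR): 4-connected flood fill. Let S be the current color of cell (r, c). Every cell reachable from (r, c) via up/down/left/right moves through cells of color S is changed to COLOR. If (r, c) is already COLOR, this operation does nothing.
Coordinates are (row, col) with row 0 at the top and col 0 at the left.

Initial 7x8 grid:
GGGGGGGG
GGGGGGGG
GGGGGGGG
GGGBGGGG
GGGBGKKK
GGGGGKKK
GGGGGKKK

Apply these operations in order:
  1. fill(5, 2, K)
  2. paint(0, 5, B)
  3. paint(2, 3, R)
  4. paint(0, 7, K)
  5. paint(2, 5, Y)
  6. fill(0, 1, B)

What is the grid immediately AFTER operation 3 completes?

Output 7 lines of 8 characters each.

Answer: KKKKKBKK
KKKKKKKK
KKKRKKKK
KKKBKKKK
KKKBKKKK
KKKKKKKK
KKKKKKKK

Derivation:
After op 1 fill(5,2,K) [45 cells changed]:
KKKKKKKK
KKKKKKKK
KKKKKKKK
KKKBKKKK
KKKBKKKK
KKKKKKKK
KKKKKKKK
After op 2 paint(0,5,B):
KKKKKBKK
KKKKKKKK
KKKKKKKK
KKKBKKKK
KKKBKKKK
KKKKKKKK
KKKKKKKK
After op 3 paint(2,3,R):
KKKKKBKK
KKKKKKKK
KKKRKKKK
KKKBKKKK
KKKBKKKK
KKKKKKKK
KKKKKKKK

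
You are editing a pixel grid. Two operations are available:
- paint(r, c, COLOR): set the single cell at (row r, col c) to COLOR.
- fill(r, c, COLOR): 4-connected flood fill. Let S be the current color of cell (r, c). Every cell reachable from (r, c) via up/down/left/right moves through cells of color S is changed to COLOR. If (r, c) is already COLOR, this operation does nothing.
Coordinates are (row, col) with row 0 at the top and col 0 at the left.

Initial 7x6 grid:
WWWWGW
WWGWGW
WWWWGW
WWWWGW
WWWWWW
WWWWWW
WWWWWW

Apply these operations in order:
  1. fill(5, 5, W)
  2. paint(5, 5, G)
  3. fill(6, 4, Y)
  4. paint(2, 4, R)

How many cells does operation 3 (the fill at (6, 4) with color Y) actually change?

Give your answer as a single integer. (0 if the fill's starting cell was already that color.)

Answer: 36

Derivation:
After op 1 fill(5,5,W) [0 cells changed]:
WWWWGW
WWGWGW
WWWWGW
WWWWGW
WWWWWW
WWWWWW
WWWWWW
After op 2 paint(5,5,G):
WWWWGW
WWGWGW
WWWWGW
WWWWGW
WWWWWW
WWWWWG
WWWWWW
After op 3 fill(6,4,Y) [36 cells changed]:
YYYYGY
YYGYGY
YYYYGY
YYYYGY
YYYYYY
YYYYYG
YYYYYY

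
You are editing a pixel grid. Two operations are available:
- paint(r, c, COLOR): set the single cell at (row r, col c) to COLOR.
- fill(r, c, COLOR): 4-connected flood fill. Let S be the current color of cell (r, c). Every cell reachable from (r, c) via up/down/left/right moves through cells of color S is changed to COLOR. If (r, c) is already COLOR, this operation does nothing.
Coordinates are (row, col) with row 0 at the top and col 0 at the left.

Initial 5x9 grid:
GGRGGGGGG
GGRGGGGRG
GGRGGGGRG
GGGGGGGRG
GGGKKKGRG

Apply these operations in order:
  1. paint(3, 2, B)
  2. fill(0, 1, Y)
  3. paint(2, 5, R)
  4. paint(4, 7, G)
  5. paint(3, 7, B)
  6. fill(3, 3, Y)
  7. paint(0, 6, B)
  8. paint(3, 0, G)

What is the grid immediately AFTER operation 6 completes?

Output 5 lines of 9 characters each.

After op 1 paint(3,2,B):
GGRGGGGGG
GGRGGGGRG
GGRGGGGRG
GGBGGGGRG
GGGKKKGRG
After op 2 fill(0,1,Y) [11 cells changed]:
YYRGGGGGG
YYRGGGGRG
YYRGGGGRG
YYBGGGGRG
YYYKKKGRG
After op 3 paint(2,5,R):
YYRGGGGGG
YYRGGGGRG
YYRGGRGRG
YYBGGGGRG
YYYKKKGRG
After op 4 paint(4,7,G):
YYRGGGGGG
YYRGGGGRG
YYRGGRGRG
YYBGGGGRG
YYYKKKGGG
After op 5 paint(3,7,B):
YYRGGGGGG
YYRGGGGRG
YYRGGRGRG
YYBGGGGBG
YYYKKKGGG
After op 6 fill(3,3,Y) [23 cells changed]:
YYRYYYYYY
YYRYYYYRY
YYRYYRYRY
YYBYYYYBY
YYYKKKYYY

Answer: YYRYYYYYY
YYRYYYYRY
YYRYYRYRY
YYBYYYYBY
YYYKKKYYY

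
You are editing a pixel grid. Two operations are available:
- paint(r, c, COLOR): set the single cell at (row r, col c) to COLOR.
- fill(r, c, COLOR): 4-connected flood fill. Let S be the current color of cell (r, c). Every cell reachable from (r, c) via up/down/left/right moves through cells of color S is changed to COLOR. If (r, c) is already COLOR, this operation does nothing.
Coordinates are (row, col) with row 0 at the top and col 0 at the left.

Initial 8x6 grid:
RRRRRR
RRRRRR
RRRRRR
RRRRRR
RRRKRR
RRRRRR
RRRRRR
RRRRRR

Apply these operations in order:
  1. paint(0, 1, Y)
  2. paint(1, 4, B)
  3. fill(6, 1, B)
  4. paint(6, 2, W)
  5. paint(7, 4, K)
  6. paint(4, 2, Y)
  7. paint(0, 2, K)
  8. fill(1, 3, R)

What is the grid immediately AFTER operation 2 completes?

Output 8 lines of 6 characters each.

Answer: RYRRRR
RRRRBR
RRRRRR
RRRRRR
RRRKRR
RRRRRR
RRRRRR
RRRRRR

Derivation:
After op 1 paint(0,1,Y):
RYRRRR
RRRRRR
RRRRRR
RRRRRR
RRRKRR
RRRRRR
RRRRRR
RRRRRR
After op 2 paint(1,4,B):
RYRRRR
RRRRBR
RRRRRR
RRRRRR
RRRKRR
RRRRRR
RRRRRR
RRRRRR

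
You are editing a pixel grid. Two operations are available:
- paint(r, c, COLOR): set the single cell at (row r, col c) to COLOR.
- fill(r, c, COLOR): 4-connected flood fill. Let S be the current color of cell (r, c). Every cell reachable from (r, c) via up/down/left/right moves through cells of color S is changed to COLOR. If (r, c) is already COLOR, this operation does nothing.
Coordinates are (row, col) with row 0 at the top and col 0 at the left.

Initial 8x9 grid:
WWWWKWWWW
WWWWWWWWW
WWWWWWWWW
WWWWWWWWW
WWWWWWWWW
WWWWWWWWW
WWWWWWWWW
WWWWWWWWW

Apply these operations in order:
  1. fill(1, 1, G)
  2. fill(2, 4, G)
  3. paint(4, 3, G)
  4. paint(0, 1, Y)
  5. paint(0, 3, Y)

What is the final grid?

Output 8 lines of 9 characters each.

Answer: GYGYKGGGG
GGGGGGGGG
GGGGGGGGG
GGGGGGGGG
GGGGGGGGG
GGGGGGGGG
GGGGGGGGG
GGGGGGGGG

Derivation:
After op 1 fill(1,1,G) [71 cells changed]:
GGGGKGGGG
GGGGGGGGG
GGGGGGGGG
GGGGGGGGG
GGGGGGGGG
GGGGGGGGG
GGGGGGGGG
GGGGGGGGG
After op 2 fill(2,4,G) [0 cells changed]:
GGGGKGGGG
GGGGGGGGG
GGGGGGGGG
GGGGGGGGG
GGGGGGGGG
GGGGGGGGG
GGGGGGGGG
GGGGGGGGG
After op 3 paint(4,3,G):
GGGGKGGGG
GGGGGGGGG
GGGGGGGGG
GGGGGGGGG
GGGGGGGGG
GGGGGGGGG
GGGGGGGGG
GGGGGGGGG
After op 4 paint(0,1,Y):
GYGGKGGGG
GGGGGGGGG
GGGGGGGGG
GGGGGGGGG
GGGGGGGGG
GGGGGGGGG
GGGGGGGGG
GGGGGGGGG
After op 5 paint(0,3,Y):
GYGYKGGGG
GGGGGGGGG
GGGGGGGGG
GGGGGGGGG
GGGGGGGGG
GGGGGGGGG
GGGGGGGGG
GGGGGGGGG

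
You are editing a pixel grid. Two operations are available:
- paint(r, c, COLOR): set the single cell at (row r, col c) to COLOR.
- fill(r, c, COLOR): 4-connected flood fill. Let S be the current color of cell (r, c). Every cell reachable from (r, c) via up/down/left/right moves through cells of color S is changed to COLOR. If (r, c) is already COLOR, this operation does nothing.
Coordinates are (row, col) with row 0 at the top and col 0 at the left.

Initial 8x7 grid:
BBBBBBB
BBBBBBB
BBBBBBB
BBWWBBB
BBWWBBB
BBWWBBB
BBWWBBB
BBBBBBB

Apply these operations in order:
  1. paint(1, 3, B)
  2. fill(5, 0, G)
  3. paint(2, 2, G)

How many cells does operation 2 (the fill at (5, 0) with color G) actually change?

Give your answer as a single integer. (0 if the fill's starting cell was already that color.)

Answer: 48

Derivation:
After op 1 paint(1,3,B):
BBBBBBB
BBBBBBB
BBBBBBB
BBWWBBB
BBWWBBB
BBWWBBB
BBWWBBB
BBBBBBB
After op 2 fill(5,0,G) [48 cells changed]:
GGGGGGG
GGGGGGG
GGGGGGG
GGWWGGG
GGWWGGG
GGWWGGG
GGWWGGG
GGGGGGG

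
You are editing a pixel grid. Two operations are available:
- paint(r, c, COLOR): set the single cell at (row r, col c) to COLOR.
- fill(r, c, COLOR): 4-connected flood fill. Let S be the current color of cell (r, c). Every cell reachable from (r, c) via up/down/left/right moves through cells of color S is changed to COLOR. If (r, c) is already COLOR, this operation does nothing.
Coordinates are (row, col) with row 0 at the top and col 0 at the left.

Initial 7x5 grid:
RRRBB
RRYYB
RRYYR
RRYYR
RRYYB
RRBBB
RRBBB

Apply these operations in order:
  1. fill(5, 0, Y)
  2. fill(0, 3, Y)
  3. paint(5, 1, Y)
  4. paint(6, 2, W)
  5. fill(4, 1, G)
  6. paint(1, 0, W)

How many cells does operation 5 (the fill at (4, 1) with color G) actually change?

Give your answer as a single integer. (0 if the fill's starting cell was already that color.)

After op 1 fill(5,0,Y) [15 cells changed]:
YYYBB
YYYYB
YYYYR
YYYYR
YYYYB
YYBBB
YYBBB
After op 2 fill(0,3,Y) [3 cells changed]:
YYYYY
YYYYY
YYYYR
YYYYR
YYYYB
YYBBB
YYBBB
After op 3 paint(5,1,Y):
YYYYY
YYYYY
YYYYR
YYYYR
YYYYB
YYBBB
YYBBB
After op 4 paint(6,2,W):
YYYYY
YYYYY
YYYYR
YYYYR
YYYYB
YYBBB
YYWBB
After op 5 fill(4,1,G) [26 cells changed]:
GGGGG
GGGGG
GGGGR
GGGGR
GGGGB
GGBBB
GGWBB

Answer: 26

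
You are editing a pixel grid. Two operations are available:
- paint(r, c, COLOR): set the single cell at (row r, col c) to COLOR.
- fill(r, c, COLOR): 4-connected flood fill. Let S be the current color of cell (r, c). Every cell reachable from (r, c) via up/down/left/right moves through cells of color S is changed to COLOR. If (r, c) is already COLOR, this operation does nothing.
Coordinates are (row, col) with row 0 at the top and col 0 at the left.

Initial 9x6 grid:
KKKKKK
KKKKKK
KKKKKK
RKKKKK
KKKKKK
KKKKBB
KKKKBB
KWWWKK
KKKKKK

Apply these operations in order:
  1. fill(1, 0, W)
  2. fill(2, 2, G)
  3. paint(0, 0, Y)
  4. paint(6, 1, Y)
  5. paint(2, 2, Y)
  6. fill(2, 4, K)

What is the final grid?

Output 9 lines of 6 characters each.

Answer: YKKKKK
KKKKKK
KKYKKK
RKKKKK
KKKKKK
KKKKBB
KYKKBB
KKKKKK
KKKKKK

Derivation:
After op 1 fill(1,0,W) [46 cells changed]:
WWWWWW
WWWWWW
WWWWWW
RWWWWW
WWWWWW
WWWWBB
WWWWBB
WWWWWW
WWWWWW
After op 2 fill(2,2,G) [49 cells changed]:
GGGGGG
GGGGGG
GGGGGG
RGGGGG
GGGGGG
GGGGBB
GGGGBB
GGGGGG
GGGGGG
After op 3 paint(0,0,Y):
YGGGGG
GGGGGG
GGGGGG
RGGGGG
GGGGGG
GGGGBB
GGGGBB
GGGGGG
GGGGGG
After op 4 paint(6,1,Y):
YGGGGG
GGGGGG
GGGGGG
RGGGGG
GGGGGG
GGGGBB
GYGGBB
GGGGGG
GGGGGG
After op 5 paint(2,2,Y):
YGGGGG
GGGGGG
GGYGGG
RGGGGG
GGGGGG
GGGGBB
GYGGBB
GGGGGG
GGGGGG
After op 6 fill(2,4,K) [46 cells changed]:
YKKKKK
KKKKKK
KKYKKK
RKKKKK
KKKKKK
KKKKBB
KYKKBB
KKKKKK
KKKKKK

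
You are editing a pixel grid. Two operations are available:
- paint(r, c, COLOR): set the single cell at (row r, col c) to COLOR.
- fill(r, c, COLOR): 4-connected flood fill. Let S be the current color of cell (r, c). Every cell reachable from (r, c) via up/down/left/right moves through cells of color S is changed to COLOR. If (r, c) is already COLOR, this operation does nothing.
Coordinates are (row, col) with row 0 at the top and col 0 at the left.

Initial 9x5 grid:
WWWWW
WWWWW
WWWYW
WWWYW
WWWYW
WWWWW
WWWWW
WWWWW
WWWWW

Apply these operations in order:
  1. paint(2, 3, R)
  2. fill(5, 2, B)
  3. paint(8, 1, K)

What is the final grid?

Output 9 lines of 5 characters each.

Answer: BBBBB
BBBBB
BBBRB
BBBYB
BBBYB
BBBBB
BBBBB
BBBBB
BKBBB

Derivation:
After op 1 paint(2,3,R):
WWWWW
WWWWW
WWWRW
WWWYW
WWWYW
WWWWW
WWWWW
WWWWW
WWWWW
After op 2 fill(5,2,B) [42 cells changed]:
BBBBB
BBBBB
BBBRB
BBBYB
BBBYB
BBBBB
BBBBB
BBBBB
BBBBB
After op 3 paint(8,1,K):
BBBBB
BBBBB
BBBRB
BBBYB
BBBYB
BBBBB
BBBBB
BBBBB
BKBBB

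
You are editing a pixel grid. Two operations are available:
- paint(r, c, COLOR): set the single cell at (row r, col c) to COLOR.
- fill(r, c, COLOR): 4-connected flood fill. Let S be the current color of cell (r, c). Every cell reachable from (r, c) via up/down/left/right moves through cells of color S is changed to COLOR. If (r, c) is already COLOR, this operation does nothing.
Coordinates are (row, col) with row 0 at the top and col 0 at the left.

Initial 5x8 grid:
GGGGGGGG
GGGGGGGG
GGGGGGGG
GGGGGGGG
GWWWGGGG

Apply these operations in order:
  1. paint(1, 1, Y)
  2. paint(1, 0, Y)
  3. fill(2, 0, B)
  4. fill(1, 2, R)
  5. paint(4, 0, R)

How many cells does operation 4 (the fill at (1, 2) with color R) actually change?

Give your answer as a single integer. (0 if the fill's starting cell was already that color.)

After op 1 paint(1,1,Y):
GGGGGGGG
GYGGGGGG
GGGGGGGG
GGGGGGGG
GWWWGGGG
After op 2 paint(1,0,Y):
GGGGGGGG
YYGGGGGG
GGGGGGGG
GGGGGGGG
GWWWGGGG
After op 3 fill(2,0,B) [35 cells changed]:
BBBBBBBB
YYBBBBBB
BBBBBBBB
BBBBBBBB
BWWWBBBB
After op 4 fill(1,2,R) [35 cells changed]:
RRRRRRRR
YYRRRRRR
RRRRRRRR
RRRRRRRR
RWWWRRRR

Answer: 35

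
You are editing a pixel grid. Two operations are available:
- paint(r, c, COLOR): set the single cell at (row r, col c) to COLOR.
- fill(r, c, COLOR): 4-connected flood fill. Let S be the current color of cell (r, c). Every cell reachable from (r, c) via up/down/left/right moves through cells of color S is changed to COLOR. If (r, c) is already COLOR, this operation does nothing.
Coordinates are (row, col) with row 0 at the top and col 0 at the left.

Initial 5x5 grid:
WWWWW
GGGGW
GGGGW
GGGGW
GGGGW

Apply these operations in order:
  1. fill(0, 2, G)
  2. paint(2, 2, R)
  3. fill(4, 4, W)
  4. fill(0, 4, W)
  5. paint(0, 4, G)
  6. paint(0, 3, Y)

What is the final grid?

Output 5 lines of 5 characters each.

Answer: WWWYG
WWWWW
WWRWW
WWWWW
WWWWW

Derivation:
After op 1 fill(0,2,G) [9 cells changed]:
GGGGG
GGGGG
GGGGG
GGGGG
GGGGG
After op 2 paint(2,2,R):
GGGGG
GGGGG
GGRGG
GGGGG
GGGGG
After op 3 fill(4,4,W) [24 cells changed]:
WWWWW
WWWWW
WWRWW
WWWWW
WWWWW
After op 4 fill(0,4,W) [0 cells changed]:
WWWWW
WWWWW
WWRWW
WWWWW
WWWWW
After op 5 paint(0,4,G):
WWWWG
WWWWW
WWRWW
WWWWW
WWWWW
After op 6 paint(0,3,Y):
WWWYG
WWWWW
WWRWW
WWWWW
WWWWW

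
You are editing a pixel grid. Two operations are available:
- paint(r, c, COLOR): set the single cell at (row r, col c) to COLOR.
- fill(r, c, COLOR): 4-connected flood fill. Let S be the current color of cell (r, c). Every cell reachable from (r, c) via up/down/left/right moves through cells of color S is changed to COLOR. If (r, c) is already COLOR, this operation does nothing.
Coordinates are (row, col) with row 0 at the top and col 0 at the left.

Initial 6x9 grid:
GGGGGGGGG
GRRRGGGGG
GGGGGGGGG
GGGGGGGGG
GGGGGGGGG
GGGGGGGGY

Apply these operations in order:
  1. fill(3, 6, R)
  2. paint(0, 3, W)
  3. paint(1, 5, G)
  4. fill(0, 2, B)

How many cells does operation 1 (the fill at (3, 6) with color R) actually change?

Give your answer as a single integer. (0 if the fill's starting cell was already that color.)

After op 1 fill(3,6,R) [50 cells changed]:
RRRRRRRRR
RRRRRRRRR
RRRRRRRRR
RRRRRRRRR
RRRRRRRRR
RRRRRRRRY

Answer: 50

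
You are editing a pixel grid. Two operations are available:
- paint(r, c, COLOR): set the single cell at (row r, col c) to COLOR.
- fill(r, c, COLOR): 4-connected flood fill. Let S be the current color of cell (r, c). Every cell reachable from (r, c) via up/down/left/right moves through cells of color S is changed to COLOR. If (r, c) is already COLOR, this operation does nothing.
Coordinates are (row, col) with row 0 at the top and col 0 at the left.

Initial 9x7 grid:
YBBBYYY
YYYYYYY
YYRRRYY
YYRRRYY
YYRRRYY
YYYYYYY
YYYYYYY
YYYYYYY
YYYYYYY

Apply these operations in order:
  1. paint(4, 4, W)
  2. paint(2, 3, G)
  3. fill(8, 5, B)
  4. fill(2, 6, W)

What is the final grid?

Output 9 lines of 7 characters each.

After op 1 paint(4,4,W):
YBBBYYY
YYYYYYY
YYRRRYY
YYRRRYY
YYRRWYY
YYYYYYY
YYYYYYY
YYYYYYY
YYYYYYY
After op 2 paint(2,3,G):
YBBBYYY
YYYYYYY
YYRGRYY
YYRRRYY
YYRRWYY
YYYYYYY
YYYYYYY
YYYYYYY
YYYYYYY
After op 3 fill(8,5,B) [51 cells changed]:
BBBBBBB
BBBBBBB
BBRGRBB
BBRRRBB
BBRRWBB
BBBBBBB
BBBBBBB
BBBBBBB
BBBBBBB
After op 4 fill(2,6,W) [54 cells changed]:
WWWWWWW
WWWWWWW
WWRGRWW
WWRRRWW
WWRRWWW
WWWWWWW
WWWWWWW
WWWWWWW
WWWWWWW

Answer: WWWWWWW
WWWWWWW
WWRGRWW
WWRRRWW
WWRRWWW
WWWWWWW
WWWWWWW
WWWWWWW
WWWWWWW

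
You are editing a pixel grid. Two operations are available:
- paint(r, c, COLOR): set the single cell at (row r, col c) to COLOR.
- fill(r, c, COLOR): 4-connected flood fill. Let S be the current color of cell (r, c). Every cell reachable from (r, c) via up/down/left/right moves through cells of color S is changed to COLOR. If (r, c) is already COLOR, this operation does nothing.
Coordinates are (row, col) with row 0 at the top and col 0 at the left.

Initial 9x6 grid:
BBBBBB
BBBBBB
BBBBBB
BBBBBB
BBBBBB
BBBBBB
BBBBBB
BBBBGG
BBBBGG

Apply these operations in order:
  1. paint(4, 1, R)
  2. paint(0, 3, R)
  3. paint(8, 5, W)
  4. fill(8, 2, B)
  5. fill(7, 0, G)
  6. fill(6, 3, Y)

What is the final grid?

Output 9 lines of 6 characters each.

After op 1 paint(4,1,R):
BBBBBB
BBBBBB
BBBBBB
BBBBBB
BRBBBB
BBBBBB
BBBBBB
BBBBGG
BBBBGG
After op 2 paint(0,3,R):
BBBRBB
BBBBBB
BBBBBB
BBBBBB
BRBBBB
BBBBBB
BBBBBB
BBBBGG
BBBBGG
After op 3 paint(8,5,W):
BBBRBB
BBBBBB
BBBBBB
BBBBBB
BRBBBB
BBBBBB
BBBBBB
BBBBGG
BBBBGW
After op 4 fill(8,2,B) [0 cells changed]:
BBBRBB
BBBBBB
BBBBBB
BBBBBB
BRBBBB
BBBBBB
BBBBBB
BBBBGG
BBBBGW
After op 5 fill(7,0,G) [48 cells changed]:
GGGRGG
GGGGGG
GGGGGG
GGGGGG
GRGGGG
GGGGGG
GGGGGG
GGGGGG
GGGGGW
After op 6 fill(6,3,Y) [51 cells changed]:
YYYRYY
YYYYYY
YYYYYY
YYYYYY
YRYYYY
YYYYYY
YYYYYY
YYYYYY
YYYYYW

Answer: YYYRYY
YYYYYY
YYYYYY
YYYYYY
YRYYYY
YYYYYY
YYYYYY
YYYYYY
YYYYYW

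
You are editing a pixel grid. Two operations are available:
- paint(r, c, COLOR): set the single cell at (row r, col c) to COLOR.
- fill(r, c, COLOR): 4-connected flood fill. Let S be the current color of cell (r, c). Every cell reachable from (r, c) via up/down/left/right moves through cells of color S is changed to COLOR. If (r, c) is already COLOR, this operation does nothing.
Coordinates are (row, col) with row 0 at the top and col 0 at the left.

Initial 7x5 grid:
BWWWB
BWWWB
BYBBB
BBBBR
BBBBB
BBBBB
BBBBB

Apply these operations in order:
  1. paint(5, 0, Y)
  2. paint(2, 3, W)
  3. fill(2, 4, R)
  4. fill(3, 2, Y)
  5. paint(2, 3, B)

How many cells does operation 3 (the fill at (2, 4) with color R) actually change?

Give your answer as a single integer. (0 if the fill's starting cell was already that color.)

Answer: 3

Derivation:
After op 1 paint(5,0,Y):
BWWWB
BWWWB
BYBBB
BBBBR
BBBBB
YBBBB
BBBBB
After op 2 paint(2,3,W):
BWWWB
BWWWB
BYBWB
BBBBR
BBBBB
YBBBB
BBBBB
After op 3 fill(2,4,R) [3 cells changed]:
BWWWR
BWWWR
BYBWR
BBBBR
BBBBB
YBBBB
BBBBB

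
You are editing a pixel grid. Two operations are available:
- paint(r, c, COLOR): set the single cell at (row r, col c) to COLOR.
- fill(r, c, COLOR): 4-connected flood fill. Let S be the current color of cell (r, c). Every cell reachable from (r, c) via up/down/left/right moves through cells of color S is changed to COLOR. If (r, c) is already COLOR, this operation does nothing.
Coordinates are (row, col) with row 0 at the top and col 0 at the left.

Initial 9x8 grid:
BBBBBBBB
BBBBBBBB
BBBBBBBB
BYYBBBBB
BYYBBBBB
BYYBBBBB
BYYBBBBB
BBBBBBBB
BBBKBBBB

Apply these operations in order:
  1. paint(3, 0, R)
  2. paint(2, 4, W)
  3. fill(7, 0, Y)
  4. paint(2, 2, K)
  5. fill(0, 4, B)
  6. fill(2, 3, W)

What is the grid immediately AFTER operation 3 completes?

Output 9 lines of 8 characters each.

After op 1 paint(3,0,R):
BBBBBBBB
BBBBBBBB
BBBBBBBB
RYYBBBBB
BYYBBBBB
BYYBBBBB
BYYBBBBB
BBBBBBBB
BBBKBBBB
After op 2 paint(2,4,W):
BBBBBBBB
BBBBBBBB
BBBBWBBB
RYYBBBBB
BYYBBBBB
BYYBBBBB
BYYBBBBB
BBBBBBBB
BBBKBBBB
After op 3 fill(7,0,Y) [61 cells changed]:
YYYYYYYY
YYYYYYYY
YYYYWYYY
RYYYYYYY
YYYYYYYY
YYYYYYYY
YYYYYYYY
YYYYYYYY
YYYKYYYY

Answer: YYYYYYYY
YYYYYYYY
YYYYWYYY
RYYYYYYY
YYYYYYYY
YYYYYYYY
YYYYYYYY
YYYYYYYY
YYYKYYYY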